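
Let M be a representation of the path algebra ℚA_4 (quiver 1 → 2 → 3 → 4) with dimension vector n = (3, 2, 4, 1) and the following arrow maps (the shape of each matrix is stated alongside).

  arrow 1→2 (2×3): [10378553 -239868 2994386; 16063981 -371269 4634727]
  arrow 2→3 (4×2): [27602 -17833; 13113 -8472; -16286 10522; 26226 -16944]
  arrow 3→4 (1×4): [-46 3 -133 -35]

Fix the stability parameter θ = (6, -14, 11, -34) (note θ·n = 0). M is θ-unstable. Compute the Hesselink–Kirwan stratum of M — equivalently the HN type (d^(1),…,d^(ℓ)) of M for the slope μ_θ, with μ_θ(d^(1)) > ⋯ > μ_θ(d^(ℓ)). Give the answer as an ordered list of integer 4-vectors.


Interval decomposition of M: I[1,1], I[1,3], I[1,4], I[3,3]^2.
HN type (ℓ=4): μ^(1)=11; μ^(2)=6; μ^(3)=-4; μ^(4)=-31/4

((0, 0, 3, 0); (1, 0, 0, 0); (1, 1, 0, 0); (1, 1, 1, 1))


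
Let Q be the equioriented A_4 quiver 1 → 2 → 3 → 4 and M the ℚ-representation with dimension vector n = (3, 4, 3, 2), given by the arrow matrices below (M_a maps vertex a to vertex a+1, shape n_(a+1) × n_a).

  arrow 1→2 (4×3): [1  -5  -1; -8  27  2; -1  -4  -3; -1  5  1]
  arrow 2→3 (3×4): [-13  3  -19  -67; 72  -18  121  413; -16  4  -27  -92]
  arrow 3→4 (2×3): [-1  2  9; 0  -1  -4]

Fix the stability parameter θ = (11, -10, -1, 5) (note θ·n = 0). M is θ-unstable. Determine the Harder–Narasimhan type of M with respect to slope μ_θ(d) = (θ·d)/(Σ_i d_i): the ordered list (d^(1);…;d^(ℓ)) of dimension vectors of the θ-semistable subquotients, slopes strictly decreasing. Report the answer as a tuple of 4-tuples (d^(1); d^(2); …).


Barcode: M ≅ I[1,3], I[1,4]^2, I[2,2]. HN layers by μ_θ (3 steps, strictly decreasing):
  μ^(1)=5; μ^(2)=0; μ^(3)=-10

((0, 0, 0, 2); (3, 3, 3, 0); (0, 1, 0, 0))


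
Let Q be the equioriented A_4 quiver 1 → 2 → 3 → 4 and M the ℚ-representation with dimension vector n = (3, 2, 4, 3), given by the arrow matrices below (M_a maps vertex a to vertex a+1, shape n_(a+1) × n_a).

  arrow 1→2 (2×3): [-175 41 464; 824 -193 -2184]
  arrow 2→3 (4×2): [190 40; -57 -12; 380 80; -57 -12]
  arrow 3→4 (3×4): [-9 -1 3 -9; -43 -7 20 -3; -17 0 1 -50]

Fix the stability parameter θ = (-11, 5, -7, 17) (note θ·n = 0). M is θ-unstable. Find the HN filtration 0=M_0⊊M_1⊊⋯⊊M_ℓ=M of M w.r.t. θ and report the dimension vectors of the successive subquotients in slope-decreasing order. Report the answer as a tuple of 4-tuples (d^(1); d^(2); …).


Via rank(M_{q-1}∘⋯∘M_p): M ≅ I[1,1], I[1,2], I[1,3], I[3,4]^3.
μ_θ-semistable layers: μ^(1)=17; μ^(2)=5; μ^(3)=-1; μ^(4)=-7; μ^(5)=-11

((0, 0, 0, 3); (0, 1, 0, 0); (0, 1, 1, 0); (0, 0, 3, 0); (3, 0, 0, 0))


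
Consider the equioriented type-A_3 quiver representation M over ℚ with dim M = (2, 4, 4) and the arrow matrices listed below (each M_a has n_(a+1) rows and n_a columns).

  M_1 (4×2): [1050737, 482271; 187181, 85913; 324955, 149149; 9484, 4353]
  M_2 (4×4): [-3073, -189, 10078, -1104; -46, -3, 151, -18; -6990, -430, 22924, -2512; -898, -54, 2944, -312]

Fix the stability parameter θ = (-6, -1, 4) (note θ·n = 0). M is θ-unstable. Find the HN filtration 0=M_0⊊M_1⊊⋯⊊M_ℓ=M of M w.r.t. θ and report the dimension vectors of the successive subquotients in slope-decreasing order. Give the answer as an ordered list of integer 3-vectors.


Via rank(M_{q-1}∘⋯∘M_p): M ≅ I[1,2], I[1,3], I[2,2], I[2,3], I[3,3]^2.
μ_θ-semistable layers: μ^(1)=4; μ^(2)=-1; μ^(3)=-6

((0, 0, 4); (0, 4, 0); (2, 0, 0))


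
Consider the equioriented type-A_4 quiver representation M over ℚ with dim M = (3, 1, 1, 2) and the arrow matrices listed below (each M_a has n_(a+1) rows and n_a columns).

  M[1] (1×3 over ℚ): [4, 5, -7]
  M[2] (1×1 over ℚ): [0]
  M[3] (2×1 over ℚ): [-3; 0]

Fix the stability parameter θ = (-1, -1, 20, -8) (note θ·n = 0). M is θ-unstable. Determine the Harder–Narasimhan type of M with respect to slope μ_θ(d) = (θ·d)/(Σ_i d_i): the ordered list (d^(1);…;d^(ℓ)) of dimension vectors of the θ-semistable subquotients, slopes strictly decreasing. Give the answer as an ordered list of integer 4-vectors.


Barcode: M ≅ I[1,1]^2, I[1,2], I[3,4], I[4,4]. HN layers by μ_θ (3 steps, strictly decreasing):
  μ^(1)=6; μ^(2)=-1; μ^(3)=-8

((0, 0, 1, 1); (3, 1, 0, 0); (0, 0, 0, 1))


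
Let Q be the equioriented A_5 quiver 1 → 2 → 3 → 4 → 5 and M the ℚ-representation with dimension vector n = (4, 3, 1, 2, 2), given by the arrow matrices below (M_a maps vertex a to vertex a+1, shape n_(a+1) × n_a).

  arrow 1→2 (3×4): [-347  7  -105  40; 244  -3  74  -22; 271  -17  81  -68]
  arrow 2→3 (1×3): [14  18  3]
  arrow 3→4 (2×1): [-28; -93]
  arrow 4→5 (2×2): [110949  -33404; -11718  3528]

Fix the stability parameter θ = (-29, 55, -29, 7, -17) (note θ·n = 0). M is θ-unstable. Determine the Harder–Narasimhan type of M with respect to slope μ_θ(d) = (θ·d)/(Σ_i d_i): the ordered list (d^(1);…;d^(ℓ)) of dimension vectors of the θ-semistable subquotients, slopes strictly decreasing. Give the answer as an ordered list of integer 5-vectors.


Barcode: M ≅ I[1,1]^2, I[1,2], I[1,4], I[2,2], I[4,5], I[5,5]. HN layers by μ_θ (5 steps, strictly decreasing):
  μ^(1)=55; μ^(2)=11; μ^(3)=-5; μ^(4)=-17; μ^(5)=-29

((0, 2, 0, 0, 0); (0, 1, 1, 1, 0); (0, 0, 0, 1, 1); (0, 0, 0, 0, 1); (4, 0, 0, 0, 0))


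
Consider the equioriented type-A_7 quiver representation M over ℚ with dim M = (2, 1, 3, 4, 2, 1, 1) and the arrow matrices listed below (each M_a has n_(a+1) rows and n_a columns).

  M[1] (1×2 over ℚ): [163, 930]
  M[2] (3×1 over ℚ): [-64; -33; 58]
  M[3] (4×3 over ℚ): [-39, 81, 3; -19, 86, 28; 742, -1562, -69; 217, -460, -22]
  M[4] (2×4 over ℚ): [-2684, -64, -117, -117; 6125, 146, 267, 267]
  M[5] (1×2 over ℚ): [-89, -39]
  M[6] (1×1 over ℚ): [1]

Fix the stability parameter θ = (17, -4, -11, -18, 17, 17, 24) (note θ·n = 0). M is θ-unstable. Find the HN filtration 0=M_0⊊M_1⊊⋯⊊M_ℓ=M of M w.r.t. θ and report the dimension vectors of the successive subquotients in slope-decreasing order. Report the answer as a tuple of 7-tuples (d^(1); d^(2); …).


Via rank(M_{q-1}∘⋯∘M_p): M ≅ I[1,1], I[1,7], I[3,4], I[3,5], I[4,4].
μ_θ-semistable layers: μ^(1)=24; μ^(2)=17; μ^(3)=-4; μ^(4)=-29/2; μ^(5)=-18

((0, 0, 0, 0, 0, 0, 1); (1, 0, 0, 0, 2, 1, 0); (1, 1, 1, 1, 0, 0, 0); (0, 0, 2, 2, 0, 0, 0); (0, 0, 0, 1, 0, 0, 0))


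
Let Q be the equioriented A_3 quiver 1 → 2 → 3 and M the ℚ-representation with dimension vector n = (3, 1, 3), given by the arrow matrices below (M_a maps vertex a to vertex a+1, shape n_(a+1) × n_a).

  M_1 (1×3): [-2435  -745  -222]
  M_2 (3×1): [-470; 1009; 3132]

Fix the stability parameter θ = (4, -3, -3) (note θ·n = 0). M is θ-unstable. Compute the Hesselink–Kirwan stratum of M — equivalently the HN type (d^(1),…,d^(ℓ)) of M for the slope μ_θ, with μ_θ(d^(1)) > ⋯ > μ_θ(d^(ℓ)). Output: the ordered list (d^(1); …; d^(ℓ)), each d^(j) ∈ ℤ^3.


Barcode: M ≅ I[1,1]^2, I[1,3], I[3,3]^2. HN layers by μ_θ (3 steps, strictly decreasing):
  μ^(1)=4; μ^(2)=-2/3; μ^(3)=-3

((2, 0, 0); (1, 1, 1); (0, 0, 2))


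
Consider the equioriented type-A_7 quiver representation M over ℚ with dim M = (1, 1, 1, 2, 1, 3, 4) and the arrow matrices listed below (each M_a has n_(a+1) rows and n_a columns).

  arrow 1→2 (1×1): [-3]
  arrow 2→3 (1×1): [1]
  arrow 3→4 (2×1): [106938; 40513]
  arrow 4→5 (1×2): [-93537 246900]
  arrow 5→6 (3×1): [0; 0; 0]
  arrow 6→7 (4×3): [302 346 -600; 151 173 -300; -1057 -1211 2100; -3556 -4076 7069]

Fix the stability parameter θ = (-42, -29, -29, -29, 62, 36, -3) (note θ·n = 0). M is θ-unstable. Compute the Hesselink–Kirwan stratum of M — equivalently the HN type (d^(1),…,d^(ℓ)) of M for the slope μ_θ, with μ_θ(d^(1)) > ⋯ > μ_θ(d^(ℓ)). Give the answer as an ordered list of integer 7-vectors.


Via rank(M_{q-1}∘⋯∘M_p): M ≅ I[1,5], I[4,4], I[6,6], I[6,7]^2, I[7,7]^2.
μ_θ-semistable layers: μ^(1)=62; μ^(2)=36; μ^(3)=33/2; μ^(4)=-3; μ^(5)=-29; μ^(6)=-42

((0, 0, 0, 0, 1, 0, 0); (0, 0, 0, 0, 0, 1, 0); (0, 0, 0, 0, 0, 2, 2); (0, 0, 0, 0, 0, 0, 2); (0, 1, 1, 2, 0, 0, 0); (1, 0, 0, 0, 0, 0, 0))


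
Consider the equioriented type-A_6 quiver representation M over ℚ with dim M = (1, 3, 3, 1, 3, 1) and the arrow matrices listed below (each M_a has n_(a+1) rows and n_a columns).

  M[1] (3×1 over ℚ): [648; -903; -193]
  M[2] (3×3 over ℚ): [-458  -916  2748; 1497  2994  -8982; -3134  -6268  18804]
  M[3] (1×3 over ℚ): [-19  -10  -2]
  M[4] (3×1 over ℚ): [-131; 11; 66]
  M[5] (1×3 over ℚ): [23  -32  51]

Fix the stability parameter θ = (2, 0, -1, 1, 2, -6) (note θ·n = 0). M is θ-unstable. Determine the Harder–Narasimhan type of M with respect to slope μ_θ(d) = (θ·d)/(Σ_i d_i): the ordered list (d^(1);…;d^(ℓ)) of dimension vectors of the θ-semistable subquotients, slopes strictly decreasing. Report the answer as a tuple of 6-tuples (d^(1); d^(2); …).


Interval decomposition of M: I[1,2], I[2,2], I[2,3], I[3,3], I[3,6], I[5,5]^2.
HN type (ℓ=5): μ^(1)=2; μ^(2)=1; μ^(3)=0; μ^(4)=-1/2; μ^(5)=-1

((0, 0, 0, 0, 2, 0); (1, 1, 0, 0, 0, 0); (0, 1, 0, 0, 0, 0); (0, 1, 1, 0, 0, 0); (0, 0, 2, 1, 1, 1))


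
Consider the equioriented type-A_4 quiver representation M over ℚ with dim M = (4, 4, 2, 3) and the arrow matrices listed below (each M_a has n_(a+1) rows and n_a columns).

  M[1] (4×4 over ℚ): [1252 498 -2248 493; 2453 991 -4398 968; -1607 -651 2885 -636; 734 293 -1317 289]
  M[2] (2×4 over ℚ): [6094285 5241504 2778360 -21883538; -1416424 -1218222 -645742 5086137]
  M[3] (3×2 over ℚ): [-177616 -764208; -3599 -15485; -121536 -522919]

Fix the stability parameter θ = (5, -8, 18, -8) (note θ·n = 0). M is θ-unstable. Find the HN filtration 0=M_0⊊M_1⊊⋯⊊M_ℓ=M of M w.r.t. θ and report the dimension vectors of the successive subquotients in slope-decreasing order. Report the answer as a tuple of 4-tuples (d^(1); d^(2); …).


Interval decomposition of M: I[1,2]^2, I[1,4]^2, I[4,4].
HN type (ℓ=3): μ^(1)=5; μ^(2)=-3/2; μ^(3)=-8

((0, 0, 2, 2); (4, 4, 0, 0); (0, 0, 0, 1))


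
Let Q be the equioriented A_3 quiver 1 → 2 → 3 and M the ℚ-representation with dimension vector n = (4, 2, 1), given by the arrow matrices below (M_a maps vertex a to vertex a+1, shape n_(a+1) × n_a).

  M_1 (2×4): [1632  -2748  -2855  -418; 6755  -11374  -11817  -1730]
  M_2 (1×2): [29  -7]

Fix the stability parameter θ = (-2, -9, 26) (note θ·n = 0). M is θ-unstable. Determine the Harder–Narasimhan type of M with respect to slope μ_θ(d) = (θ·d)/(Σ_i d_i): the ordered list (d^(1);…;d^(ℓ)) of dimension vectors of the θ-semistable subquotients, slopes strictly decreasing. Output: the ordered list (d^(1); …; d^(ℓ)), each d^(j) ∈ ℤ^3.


Barcode: M ≅ I[1,1]^2, I[1,2], I[1,3]. HN layers by μ_θ (3 steps, strictly decreasing):
  μ^(1)=26; μ^(2)=-2; μ^(3)=-11/2

((0, 0, 1); (2, 0, 0); (2, 2, 0))


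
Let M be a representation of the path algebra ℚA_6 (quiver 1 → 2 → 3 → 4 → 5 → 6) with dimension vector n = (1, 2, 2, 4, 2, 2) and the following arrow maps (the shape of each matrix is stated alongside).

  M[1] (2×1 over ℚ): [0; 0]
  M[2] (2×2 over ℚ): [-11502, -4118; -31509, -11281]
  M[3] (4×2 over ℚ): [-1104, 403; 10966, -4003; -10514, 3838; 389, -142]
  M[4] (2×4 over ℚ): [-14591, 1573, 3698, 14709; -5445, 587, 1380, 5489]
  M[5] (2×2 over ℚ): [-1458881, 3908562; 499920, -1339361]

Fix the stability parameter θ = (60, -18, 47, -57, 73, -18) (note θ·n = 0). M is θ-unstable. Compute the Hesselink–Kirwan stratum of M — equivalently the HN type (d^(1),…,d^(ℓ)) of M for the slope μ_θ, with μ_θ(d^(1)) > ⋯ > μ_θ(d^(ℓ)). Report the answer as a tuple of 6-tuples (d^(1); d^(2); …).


Barcode: M ≅ I[1,1], I[2,2], I[2,6], I[3,6], I[4,4]^2. HN layers by μ_θ (5 steps, strictly decreasing):
  μ^(1)=60; μ^(2)=55/2; μ^(3)=-5; μ^(4)=-18; μ^(5)=-57

((1, 0, 0, 0, 0, 0); (0, 0, 0, 0, 2, 2); (0, 0, 2, 2, 0, 0); (0, 2, 0, 0, 0, 0); (0, 0, 0, 2, 0, 0))


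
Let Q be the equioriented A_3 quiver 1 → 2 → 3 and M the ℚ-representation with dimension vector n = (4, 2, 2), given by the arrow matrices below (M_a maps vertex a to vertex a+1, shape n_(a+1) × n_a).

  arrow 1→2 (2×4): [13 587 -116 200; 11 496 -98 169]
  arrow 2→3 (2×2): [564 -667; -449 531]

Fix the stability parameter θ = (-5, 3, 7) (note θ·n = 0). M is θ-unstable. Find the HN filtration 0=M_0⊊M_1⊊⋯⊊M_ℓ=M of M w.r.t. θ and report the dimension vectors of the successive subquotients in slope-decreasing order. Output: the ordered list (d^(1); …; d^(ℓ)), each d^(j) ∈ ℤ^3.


Barcode: M ≅ I[1,1]^2, I[1,3]^2. HN layers by μ_θ (3 steps, strictly decreasing):
  μ^(1)=7; μ^(2)=3; μ^(3)=-5

((0, 0, 2); (0, 2, 0); (4, 0, 0))


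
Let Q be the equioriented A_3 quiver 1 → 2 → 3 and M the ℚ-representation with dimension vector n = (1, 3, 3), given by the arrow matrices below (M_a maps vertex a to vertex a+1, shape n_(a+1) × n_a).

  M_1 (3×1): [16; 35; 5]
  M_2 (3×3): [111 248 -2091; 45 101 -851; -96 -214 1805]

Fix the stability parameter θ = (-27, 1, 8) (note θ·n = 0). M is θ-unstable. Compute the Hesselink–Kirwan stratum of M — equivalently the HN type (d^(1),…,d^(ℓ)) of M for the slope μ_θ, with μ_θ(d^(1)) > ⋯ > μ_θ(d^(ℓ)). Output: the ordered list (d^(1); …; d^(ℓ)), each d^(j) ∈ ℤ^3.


Barcode: M ≅ I[1,3], I[2,3]^2. HN layers by μ_θ (3 steps, strictly decreasing):
  μ^(1)=8; μ^(2)=1; μ^(3)=-27

((0, 0, 3); (0, 3, 0); (1, 0, 0))


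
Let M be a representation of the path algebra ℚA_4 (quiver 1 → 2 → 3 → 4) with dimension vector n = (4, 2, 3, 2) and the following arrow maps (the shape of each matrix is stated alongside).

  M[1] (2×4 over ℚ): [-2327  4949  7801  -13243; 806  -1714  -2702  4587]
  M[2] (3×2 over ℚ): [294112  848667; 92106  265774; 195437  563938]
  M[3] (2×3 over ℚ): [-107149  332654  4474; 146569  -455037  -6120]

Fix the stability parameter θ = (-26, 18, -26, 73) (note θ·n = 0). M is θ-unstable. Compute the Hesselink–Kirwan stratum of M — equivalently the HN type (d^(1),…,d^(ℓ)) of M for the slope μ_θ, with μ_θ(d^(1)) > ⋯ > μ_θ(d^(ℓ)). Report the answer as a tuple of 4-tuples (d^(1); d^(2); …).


Interval decomposition of M: I[1,1]^2, I[1,3], I[1,4], I[3,4].
HN type (ℓ=3): μ^(1)=73; μ^(2)=-4; μ^(3)=-26

((0, 0, 0, 2); (0, 2, 2, 0); (4, 0, 1, 0))


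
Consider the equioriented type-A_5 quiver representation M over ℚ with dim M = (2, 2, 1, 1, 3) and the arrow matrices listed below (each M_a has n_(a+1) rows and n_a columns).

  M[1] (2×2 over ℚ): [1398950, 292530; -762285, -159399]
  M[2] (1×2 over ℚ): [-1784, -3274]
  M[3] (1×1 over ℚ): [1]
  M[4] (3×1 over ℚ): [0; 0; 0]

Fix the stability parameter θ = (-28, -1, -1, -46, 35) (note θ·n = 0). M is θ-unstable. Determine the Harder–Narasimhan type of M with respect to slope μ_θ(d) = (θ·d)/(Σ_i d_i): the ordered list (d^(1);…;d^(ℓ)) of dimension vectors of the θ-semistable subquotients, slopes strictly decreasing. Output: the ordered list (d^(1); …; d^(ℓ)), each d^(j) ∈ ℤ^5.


Interval decomposition of M: I[1,1], I[1,4], I[2,2], I[5,5]^3.
HN type (ℓ=4): μ^(1)=35; μ^(2)=-1; μ^(3)=-16; μ^(4)=-28

((0, 0, 0, 0, 3); (0, 1, 0, 0, 0); (0, 1, 1, 1, 0); (2, 0, 0, 0, 0))


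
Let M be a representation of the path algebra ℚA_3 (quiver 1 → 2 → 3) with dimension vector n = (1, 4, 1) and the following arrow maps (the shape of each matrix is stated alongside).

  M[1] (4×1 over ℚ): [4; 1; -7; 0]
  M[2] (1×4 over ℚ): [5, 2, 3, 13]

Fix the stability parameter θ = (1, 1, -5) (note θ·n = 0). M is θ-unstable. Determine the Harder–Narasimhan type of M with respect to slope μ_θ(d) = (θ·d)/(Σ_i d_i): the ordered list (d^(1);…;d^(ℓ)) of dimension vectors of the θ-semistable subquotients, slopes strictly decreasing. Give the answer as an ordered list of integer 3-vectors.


Barcode: M ≅ I[1,3], I[2,2]^3. HN layers by μ_θ (2 steps, strictly decreasing):
  μ^(1)=1; μ^(2)=-1

((0, 3, 0); (1, 1, 1))


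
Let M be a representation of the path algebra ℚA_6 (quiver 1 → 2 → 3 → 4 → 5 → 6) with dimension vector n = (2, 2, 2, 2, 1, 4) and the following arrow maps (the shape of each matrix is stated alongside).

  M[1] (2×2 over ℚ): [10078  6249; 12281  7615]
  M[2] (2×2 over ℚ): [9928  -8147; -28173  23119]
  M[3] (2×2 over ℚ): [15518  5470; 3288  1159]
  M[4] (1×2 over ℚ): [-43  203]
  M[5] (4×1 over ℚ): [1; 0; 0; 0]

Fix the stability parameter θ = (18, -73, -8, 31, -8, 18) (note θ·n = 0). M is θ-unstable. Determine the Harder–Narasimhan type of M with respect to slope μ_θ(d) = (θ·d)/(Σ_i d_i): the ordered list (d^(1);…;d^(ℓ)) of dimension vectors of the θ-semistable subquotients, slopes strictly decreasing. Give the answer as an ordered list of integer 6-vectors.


Via rank(M_{q-1}∘⋯∘M_p): M ≅ I[1,4], I[1,6], I[6,6]^3.
μ_θ-semistable layers: μ^(1)=31; μ^(2)=18; μ^(3)=23/2; μ^(4)=-8; μ^(5)=-55/2

((0, 0, 0, 1, 0, 0); (0, 0, 0, 0, 0, 4); (0, 0, 0, 1, 1, 0); (0, 0, 2, 0, 0, 0); (2, 2, 0, 0, 0, 0))


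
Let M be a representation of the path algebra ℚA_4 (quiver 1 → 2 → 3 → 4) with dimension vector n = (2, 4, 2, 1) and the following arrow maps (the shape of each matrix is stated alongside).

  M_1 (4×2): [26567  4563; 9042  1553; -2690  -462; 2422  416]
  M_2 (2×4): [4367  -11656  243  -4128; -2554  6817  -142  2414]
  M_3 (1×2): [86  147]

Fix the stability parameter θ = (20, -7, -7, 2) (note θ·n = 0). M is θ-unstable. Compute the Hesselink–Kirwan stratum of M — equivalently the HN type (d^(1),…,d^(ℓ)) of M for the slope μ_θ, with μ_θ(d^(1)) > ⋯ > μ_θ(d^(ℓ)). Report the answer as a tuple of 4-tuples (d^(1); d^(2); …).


Interval decomposition of M: I[1,3], I[1,4], I[2,2]^2.
HN type (ℓ=2): μ^(1)=2; μ^(2)=-7

((2, 2, 2, 1); (0, 2, 0, 0))


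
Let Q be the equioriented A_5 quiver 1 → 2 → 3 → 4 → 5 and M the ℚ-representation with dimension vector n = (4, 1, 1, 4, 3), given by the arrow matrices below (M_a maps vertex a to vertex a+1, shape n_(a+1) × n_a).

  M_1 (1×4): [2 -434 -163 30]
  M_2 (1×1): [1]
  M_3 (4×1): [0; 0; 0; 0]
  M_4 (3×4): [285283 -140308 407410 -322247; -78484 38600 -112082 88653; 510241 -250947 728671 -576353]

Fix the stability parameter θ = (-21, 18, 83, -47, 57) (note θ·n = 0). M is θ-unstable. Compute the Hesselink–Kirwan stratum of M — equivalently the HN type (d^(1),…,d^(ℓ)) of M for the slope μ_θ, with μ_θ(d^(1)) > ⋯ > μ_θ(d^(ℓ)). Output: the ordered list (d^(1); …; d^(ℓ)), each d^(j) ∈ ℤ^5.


Via rank(M_{q-1}∘⋯∘M_p): M ≅ I[1,1]^3, I[1,3], I[4,4], I[4,5]^3.
μ_θ-semistable layers: μ^(1)=83; μ^(2)=57; μ^(3)=18; μ^(4)=-21; μ^(5)=-47

((0, 0, 1, 0, 0); (0, 0, 0, 0, 3); (0, 1, 0, 0, 0); (4, 0, 0, 0, 0); (0, 0, 0, 4, 0))


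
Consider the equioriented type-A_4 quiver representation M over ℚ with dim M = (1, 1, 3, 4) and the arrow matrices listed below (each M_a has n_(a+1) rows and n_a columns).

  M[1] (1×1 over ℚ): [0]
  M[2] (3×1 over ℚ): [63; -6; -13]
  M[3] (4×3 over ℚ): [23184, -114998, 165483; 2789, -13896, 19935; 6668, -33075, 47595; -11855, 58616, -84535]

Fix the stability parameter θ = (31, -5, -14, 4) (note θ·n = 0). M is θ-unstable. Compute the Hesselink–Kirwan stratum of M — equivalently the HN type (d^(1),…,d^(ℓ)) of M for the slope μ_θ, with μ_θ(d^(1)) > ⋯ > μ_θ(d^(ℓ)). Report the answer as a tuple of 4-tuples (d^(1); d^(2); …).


Interval decomposition of M: I[1,1], I[2,4], I[3,4]^2, I[4,4].
HN type (ℓ=4): μ^(1)=31; μ^(2)=4; μ^(3)=-19/2; μ^(4)=-14

((1, 0, 0, 0); (0, 0, 0, 4); (0, 1, 1, 0); (0, 0, 2, 0))


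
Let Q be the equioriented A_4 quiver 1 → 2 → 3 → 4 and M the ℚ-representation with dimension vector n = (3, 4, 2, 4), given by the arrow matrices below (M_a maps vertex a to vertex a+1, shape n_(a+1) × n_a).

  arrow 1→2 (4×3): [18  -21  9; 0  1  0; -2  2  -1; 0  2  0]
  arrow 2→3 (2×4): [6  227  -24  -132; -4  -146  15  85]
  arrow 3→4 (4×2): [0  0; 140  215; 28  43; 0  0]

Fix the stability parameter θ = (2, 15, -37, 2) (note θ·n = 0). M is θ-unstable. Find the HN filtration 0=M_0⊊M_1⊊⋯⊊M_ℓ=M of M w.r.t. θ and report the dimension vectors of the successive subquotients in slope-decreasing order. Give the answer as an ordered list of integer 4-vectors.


Barcode: M ≅ I[1,1], I[1,3], I[1,4], I[2,2]^2, I[4,4]^3. HN layers by μ_θ (3 steps, strictly decreasing):
  μ^(1)=15; μ^(2)=2; μ^(3)=-20/3

((0, 2, 0, 0); (1, 0, 0, 4); (2, 2, 2, 0))


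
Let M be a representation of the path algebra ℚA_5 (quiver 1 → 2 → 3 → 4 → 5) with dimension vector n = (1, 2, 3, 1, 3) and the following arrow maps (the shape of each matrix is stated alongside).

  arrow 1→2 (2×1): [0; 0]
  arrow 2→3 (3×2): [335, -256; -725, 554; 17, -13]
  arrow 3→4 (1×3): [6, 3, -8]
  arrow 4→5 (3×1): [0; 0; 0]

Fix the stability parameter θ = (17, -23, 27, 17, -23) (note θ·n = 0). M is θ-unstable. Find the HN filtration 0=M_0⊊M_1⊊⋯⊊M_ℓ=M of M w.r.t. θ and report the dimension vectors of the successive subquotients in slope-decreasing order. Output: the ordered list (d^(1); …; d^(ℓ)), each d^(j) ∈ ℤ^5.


Via rank(M_{q-1}∘⋯∘M_p): M ≅ I[1,1], I[2,3], I[2,4], I[3,3], I[5,5]^3.
μ_θ-semistable layers: μ^(1)=27; μ^(2)=22; μ^(3)=17; μ^(4)=-23

((0, 0, 2, 0, 0); (0, 0, 1, 1, 0); (1, 0, 0, 0, 0); (0, 2, 0, 0, 3))


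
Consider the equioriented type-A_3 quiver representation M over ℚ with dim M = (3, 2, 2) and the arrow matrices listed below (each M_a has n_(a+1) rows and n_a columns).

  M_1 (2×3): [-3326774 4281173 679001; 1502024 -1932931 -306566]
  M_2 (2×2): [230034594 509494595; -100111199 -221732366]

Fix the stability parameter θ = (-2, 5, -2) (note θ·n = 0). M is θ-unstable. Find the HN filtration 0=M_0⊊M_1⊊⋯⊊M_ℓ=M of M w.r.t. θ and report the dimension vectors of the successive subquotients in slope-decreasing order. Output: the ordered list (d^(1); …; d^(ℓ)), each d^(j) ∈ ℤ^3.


Via rank(M_{q-1}∘⋯∘M_p): M ≅ I[1,1], I[1,3]^2.
μ_θ-semistable layers: μ^(1)=3/2; μ^(2)=-2

((0, 2, 2); (3, 0, 0))


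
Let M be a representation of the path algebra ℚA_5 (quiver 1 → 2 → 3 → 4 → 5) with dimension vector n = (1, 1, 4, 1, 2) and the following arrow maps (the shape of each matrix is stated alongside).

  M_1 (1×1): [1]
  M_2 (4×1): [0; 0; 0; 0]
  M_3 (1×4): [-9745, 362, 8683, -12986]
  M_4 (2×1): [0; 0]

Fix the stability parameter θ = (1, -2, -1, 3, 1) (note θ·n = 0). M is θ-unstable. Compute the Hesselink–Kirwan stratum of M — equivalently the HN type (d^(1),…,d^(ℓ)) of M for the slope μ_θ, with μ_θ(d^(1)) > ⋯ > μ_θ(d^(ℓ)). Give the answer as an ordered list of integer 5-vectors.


Barcode: M ≅ I[1,2], I[3,3]^3, I[3,4], I[5,5]^2. HN layers by μ_θ (4 steps, strictly decreasing):
  μ^(1)=3; μ^(2)=1; μ^(3)=-1/2; μ^(4)=-1

((0, 0, 0, 1, 0); (0, 0, 0, 0, 2); (1, 1, 0, 0, 0); (0, 0, 4, 0, 0))


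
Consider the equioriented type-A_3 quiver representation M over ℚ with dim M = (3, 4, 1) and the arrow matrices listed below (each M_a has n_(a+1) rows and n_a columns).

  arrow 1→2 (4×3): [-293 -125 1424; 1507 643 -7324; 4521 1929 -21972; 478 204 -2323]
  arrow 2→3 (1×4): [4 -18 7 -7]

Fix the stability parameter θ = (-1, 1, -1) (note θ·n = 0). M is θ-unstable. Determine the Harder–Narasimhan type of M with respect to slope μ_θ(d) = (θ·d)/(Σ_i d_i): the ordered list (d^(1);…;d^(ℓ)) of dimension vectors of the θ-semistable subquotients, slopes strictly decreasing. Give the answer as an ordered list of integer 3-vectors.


Interval decomposition of M: I[1,1], I[1,2], I[1,3], I[2,2]^2.
HN type (ℓ=3): μ^(1)=1; μ^(2)=0; μ^(3)=-1

((0, 3, 0); (0, 1, 1); (3, 0, 0))


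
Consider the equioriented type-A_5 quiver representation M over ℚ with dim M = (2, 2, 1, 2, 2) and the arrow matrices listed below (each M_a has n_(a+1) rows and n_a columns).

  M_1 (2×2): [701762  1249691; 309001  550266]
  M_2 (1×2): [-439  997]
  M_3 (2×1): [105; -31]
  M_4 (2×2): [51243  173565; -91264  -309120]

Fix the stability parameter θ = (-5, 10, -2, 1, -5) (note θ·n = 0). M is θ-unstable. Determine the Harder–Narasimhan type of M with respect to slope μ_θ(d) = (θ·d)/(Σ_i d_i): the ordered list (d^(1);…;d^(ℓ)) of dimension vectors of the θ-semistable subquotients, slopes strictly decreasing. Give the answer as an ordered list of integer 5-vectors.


Barcode: M ≅ I[1,2], I[1,4], I[4,5], I[5,5]. HN layers by μ_θ (4 steps, strictly decreasing):
  μ^(1)=10; μ^(2)=3; μ^(3)=-2; μ^(4)=-5

((0, 1, 0, 0, 0); (0, 1, 1, 1, 0); (0, 0, 0, 1, 1); (2, 0, 0, 0, 1))


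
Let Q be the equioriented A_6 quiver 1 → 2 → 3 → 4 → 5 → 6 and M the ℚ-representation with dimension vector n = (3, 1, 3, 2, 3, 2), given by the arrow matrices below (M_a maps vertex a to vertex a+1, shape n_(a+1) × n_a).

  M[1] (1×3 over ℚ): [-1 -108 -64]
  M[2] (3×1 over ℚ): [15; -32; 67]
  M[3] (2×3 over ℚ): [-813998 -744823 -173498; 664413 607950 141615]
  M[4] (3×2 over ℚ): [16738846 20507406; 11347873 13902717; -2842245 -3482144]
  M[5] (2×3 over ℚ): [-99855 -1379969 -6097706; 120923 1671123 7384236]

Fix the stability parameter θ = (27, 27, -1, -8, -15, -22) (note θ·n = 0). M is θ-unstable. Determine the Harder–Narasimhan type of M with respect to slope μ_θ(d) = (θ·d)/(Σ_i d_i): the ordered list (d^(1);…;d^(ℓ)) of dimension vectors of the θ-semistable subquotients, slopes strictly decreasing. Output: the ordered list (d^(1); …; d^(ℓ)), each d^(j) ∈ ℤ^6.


Via rank(M_{q-1}∘⋯∘M_p): M ≅ I[1,1]^2, I[1,3], I[3,6]^2, I[5,5].
μ_θ-semistable layers: μ^(1)=27; μ^(2)=53/3; μ^(3)=-23/2; μ^(4)=-15

((2, 0, 0, 0, 0, 0); (1, 1, 1, 0, 0, 0); (0, 0, 2, 2, 2, 2); (0, 0, 0, 0, 1, 0))


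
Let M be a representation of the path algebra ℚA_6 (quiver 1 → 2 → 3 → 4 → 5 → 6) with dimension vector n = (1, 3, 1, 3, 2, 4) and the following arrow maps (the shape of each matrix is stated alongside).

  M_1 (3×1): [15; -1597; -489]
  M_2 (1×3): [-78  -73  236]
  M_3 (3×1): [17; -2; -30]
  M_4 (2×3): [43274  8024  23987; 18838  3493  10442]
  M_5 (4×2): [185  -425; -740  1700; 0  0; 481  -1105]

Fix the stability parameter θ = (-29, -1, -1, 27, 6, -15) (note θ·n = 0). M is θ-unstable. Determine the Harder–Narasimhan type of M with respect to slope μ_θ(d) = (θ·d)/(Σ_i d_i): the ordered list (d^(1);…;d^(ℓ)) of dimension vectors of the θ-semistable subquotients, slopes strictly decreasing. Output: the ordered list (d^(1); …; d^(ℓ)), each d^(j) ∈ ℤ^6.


Barcode: M ≅ I[1,4], I[2,2]^2, I[4,5], I[4,6], I[6,6]^3. HN layers by μ_θ (6 steps, strictly decreasing):
  μ^(1)=27; μ^(2)=33/2; μ^(3)=6; μ^(4)=-1; μ^(5)=-15; μ^(6)=-29

((0, 0, 0, 1, 0, 0); (0, 0, 0, 1, 1, 0); (0, 0, 0, 1, 1, 1); (0, 3, 1, 0, 0, 0); (0, 0, 0, 0, 0, 3); (1, 0, 0, 0, 0, 0))


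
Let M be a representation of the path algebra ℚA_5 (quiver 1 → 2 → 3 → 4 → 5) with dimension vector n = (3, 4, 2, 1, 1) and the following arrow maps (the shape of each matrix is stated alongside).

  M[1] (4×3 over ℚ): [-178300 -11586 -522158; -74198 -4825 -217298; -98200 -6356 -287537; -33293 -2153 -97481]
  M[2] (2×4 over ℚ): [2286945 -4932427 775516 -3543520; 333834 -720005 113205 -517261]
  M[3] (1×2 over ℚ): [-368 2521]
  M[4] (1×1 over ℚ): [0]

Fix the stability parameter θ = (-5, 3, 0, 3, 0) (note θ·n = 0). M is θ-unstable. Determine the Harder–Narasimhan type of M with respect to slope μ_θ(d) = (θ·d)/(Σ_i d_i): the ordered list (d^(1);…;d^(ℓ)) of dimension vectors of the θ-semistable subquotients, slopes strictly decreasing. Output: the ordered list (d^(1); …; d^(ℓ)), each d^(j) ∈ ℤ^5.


Barcode: M ≅ I[1,2], I[1,3], I[1,4], I[2,2], I[5,5]. HN layers by μ_θ (4 steps, strictly decreasing):
  μ^(1)=3; μ^(2)=3/2; μ^(3)=0; μ^(4)=-5

((0, 2, 0, 1, 0); (0, 2, 2, 0, 0); (0, 0, 0, 0, 1); (3, 0, 0, 0, 0))


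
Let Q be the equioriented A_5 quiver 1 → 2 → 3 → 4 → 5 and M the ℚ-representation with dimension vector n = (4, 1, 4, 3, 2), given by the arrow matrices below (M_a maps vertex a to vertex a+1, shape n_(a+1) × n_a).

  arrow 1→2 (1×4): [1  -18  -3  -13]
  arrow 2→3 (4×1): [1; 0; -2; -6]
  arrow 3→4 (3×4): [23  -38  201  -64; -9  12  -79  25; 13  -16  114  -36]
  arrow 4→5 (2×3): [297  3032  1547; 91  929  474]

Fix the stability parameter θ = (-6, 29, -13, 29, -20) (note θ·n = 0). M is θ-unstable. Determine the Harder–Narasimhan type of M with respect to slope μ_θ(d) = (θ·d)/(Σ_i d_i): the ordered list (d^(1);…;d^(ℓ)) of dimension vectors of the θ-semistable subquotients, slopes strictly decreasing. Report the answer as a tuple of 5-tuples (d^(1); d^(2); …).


Interval decomposition of M: I[1,1]^3, I[1,4], I[3,3], I[3,5]^2.
HN type (ℓ=5): μ^(1)=29; μ^(2)=8; μ^(3)=9/2; μ^(4)=-6; μ^(5)=-13

((0, 0, 0, 1, 0); (0, 1, 1, 0, 0); (0, 0, 0, 2, 2); (4, 0, 0, 0, 0); (0, 0, 3, 0, 0))


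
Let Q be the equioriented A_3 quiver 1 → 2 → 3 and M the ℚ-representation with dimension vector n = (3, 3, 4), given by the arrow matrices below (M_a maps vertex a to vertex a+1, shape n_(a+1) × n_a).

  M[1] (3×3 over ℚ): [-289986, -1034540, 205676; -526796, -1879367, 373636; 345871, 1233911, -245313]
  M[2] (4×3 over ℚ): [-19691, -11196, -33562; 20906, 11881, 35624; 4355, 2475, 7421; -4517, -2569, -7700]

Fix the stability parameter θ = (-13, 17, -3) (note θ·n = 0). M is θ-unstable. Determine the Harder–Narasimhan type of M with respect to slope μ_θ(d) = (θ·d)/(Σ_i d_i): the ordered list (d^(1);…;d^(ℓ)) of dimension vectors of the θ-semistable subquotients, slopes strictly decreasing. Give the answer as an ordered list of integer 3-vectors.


Interval decomposition of M: I[1,3]^3, I[3,3].
HN type (ℓ=3): μ^(1)=7; μ^(2)=-3; μ^(3)=-13

((0, 3, 3); (0, 0, 1); (3, 0, 0))


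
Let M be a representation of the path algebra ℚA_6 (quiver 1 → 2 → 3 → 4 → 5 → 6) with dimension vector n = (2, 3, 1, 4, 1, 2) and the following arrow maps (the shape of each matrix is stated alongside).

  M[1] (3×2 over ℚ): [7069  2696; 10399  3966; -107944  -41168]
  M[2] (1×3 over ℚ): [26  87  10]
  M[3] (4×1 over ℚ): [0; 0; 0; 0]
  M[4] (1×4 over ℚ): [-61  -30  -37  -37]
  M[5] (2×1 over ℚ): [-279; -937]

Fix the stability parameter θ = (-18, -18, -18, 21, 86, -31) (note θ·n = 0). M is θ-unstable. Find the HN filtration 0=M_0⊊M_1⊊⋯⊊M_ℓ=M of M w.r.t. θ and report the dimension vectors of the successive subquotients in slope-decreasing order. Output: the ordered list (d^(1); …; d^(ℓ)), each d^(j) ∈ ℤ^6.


Barcode: M ≅ I[1,2], I[1,3], I[2,2], I[4,4]^3, I[4,6], I[6,6]. HN layers by μ_θ (4 steps, strictly decreasing):
  μ^(1)=55/2; μ^(2)=21; μ^(3)=-18; μ^(4)=-31

((0, 0, 0, 0, 1, 1); (0, 0, 0, 4, 0, 0); (2, 3, 1, 0, 0, 0); (0, 0, 0, 0, 0, 1))


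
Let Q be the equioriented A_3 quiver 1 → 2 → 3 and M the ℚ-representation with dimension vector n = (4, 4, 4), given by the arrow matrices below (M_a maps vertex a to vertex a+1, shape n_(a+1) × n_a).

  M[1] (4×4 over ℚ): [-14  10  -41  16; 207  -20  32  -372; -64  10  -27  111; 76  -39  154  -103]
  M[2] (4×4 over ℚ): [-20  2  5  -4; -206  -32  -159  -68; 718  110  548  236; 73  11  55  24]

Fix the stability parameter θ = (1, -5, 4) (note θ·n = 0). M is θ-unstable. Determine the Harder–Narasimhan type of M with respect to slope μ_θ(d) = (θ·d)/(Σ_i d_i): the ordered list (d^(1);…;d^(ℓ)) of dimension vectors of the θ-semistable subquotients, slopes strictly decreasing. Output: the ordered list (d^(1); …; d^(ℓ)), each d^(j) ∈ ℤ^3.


Barcode: M ≅ I[1,2], I[1,3]^3, I[3,3]. HN layers by μ_θ (2 steps, strictly decreasing):
  μ^(1)=4; μ^(2)=-2

((0, 0, 4); (4, 4, 0))


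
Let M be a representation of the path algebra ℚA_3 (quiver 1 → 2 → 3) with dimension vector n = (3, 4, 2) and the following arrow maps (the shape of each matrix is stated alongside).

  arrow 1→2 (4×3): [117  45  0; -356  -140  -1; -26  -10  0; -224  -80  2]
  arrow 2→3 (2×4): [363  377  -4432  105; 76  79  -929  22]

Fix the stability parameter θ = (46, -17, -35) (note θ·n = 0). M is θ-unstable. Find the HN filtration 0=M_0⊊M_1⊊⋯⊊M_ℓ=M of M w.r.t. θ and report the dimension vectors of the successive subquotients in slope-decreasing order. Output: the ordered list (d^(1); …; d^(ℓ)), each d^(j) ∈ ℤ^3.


Barcode: M ≅ I[1,1], I[1,3]^2, I[2,2]^2. HN layers by μ_θ (3 steps, strictly decreasing):
  μ^(1)=46; μ^(2)=-2; μ^(3)=-17

((1, 0, 0); (2, 2, 2); (0, 2, 0))


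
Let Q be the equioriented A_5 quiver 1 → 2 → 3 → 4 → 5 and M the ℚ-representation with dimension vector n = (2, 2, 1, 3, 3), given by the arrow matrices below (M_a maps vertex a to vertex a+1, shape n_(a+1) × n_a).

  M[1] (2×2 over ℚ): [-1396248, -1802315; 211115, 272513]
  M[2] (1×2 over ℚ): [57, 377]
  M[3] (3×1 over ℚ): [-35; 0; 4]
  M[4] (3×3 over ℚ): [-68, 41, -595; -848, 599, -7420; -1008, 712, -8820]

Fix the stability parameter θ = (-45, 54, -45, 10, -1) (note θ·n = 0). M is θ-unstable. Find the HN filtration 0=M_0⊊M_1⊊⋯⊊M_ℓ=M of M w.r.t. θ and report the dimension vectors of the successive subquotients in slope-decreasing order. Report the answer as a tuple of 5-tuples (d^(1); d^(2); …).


Barcode: M ≅ I[1,2], I[1,4], I[4,5]^2, I[5,5]. HN layers by μ_θ (5 steps, strictly decreasing):
  μ^(1)=54; μ^(2)=10; μ^(3)=9/2; μ^(4)=-1; μ^(5)=-45

((0, 1, 0, 0, 0); (0, 0, 0, 1, 0); (0, 1, 1, 2, 2); (0, 0, 0, 0, 1); (2, 0, 0, 0, 0))


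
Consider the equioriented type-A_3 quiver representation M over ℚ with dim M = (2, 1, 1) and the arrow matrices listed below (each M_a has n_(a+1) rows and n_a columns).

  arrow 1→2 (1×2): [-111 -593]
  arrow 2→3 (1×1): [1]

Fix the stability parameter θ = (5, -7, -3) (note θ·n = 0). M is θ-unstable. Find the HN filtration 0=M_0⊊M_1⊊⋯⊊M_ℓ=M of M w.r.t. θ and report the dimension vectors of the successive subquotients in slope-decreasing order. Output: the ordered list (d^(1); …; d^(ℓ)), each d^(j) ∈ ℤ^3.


Barcode: M ≅ I[1,1], I[1,3]. HN layers by μ_θ (2 steps, strictly decreasing):
  μ^(1)=5; μ^(2)=-5/3

((1, 0, 0); (1, 1, 1))


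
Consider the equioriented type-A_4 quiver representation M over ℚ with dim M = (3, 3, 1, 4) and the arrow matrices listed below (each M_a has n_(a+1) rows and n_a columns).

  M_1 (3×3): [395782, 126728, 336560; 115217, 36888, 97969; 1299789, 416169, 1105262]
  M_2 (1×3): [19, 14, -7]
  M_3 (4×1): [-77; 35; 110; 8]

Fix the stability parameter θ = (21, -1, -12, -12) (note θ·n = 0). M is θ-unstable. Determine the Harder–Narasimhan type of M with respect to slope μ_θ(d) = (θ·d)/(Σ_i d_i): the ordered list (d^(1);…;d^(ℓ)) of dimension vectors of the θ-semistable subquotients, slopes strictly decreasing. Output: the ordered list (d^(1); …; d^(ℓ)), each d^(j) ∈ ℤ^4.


Via rank(M_{q-1}∘⋯∘M_p): M ≅ I[1,2]^2, I[1,4], I[4,4]^3.
μ_θ-semistable layers: μ^(1)=10; μ^(2)=-1; μ^(3)=-12

((2, 2, 0, 0); (1, 1, 1, 1); (0, 0, 0, 3))


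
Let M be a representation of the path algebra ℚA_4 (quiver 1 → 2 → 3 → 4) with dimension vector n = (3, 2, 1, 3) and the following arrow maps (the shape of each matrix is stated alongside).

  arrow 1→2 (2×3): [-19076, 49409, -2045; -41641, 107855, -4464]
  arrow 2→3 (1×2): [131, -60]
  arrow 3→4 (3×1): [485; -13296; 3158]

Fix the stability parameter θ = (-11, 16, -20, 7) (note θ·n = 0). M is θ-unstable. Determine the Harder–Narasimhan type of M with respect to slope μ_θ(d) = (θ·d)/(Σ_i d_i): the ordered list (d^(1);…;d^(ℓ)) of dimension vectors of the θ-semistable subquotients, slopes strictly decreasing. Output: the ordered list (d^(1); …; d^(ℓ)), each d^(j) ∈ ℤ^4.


Interval decomposition of M: I[1,1], I[1,2], I[1,4], I[4,4]^2.
HN type (ℓ=4): μ^(1)=16; μ^(2)=7; μ^(3)=-2; μ^(4)=-11

((0, 1, 0, 0); (0, 0, 0, 3); (0, 1, 1, 0); (3, 0, 0, 0))


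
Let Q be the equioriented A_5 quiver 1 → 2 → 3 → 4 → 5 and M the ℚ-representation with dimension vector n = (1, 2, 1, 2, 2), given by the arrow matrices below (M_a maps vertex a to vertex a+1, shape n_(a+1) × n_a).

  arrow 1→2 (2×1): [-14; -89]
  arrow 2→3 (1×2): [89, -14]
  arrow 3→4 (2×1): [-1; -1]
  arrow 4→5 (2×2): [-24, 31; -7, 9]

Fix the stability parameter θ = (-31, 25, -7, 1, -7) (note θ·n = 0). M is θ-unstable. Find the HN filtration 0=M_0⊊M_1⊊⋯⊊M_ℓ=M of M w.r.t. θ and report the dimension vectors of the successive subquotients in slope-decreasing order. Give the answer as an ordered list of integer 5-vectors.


Via rank(M_{q-1}∘⋯∘M_p): M ≅ I[1,2], I[2,5], I[4,5].
μ_θ-semistable layers: μ^(1)=25; μ^(2)=3; μ^(3)=-3; μ^(4)=-31

((0, 1, 0, 0, 0); (0, 1, 1, 1, 1); (0, 0, 0, 1, 1); (1, 0, 0, 0, 0))


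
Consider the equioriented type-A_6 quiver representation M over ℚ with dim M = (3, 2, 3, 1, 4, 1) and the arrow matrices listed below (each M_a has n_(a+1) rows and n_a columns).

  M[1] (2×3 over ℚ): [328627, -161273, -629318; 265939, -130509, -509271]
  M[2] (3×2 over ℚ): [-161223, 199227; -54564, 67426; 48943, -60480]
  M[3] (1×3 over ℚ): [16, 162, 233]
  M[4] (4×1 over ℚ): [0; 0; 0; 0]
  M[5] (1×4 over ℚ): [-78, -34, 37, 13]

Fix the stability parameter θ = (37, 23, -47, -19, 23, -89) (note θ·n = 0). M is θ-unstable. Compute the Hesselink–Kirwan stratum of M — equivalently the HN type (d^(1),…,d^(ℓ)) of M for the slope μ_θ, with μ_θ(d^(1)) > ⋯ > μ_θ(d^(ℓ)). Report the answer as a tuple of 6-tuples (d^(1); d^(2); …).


Barcode: M ≅ I[1,1], I[1,3], I[1,4], I[3,3], I[5,5]^3, I[5,6]. HN layers by μ_θ (6 steps, strictly decreasing):
  μ^(1)=37; μ^(2)=23; μ^(3)=13/3; μ^(4)=-3/2; μ^(5)=-33; μ^(6)=-47

((1, 0, 0, 0, 0, 0); (0, 0, 0, 0, 3, 0); (1, 1, 1, 0, 0, 0); (1, 1, 1, 1, 0, 0); (0, 0, 0, 0, 1, 1); (0, 0, 1, 0, 0, 0))


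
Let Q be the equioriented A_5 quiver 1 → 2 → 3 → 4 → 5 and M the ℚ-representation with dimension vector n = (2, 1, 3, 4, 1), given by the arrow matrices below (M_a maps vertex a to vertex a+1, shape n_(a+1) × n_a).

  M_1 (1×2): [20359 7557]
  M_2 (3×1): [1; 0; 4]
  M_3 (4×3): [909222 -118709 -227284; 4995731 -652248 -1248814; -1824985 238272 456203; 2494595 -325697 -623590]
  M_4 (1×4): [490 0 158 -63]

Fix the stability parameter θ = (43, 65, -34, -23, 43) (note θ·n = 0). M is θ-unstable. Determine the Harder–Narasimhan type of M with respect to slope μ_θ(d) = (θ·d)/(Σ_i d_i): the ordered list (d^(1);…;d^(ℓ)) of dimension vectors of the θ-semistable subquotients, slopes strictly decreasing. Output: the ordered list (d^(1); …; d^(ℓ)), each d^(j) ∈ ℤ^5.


Barcode: M ≅ I[1,1], I[1,5], I[3,4]^2, I[4,4]. HN layers by μ_θ (4 steps, strictly decreasing):
  μ^(1)=43; μ^(2)=51/4; μ^(3)=-23; μ^(4)=-34

((1, 0, 0, 0, 1); (1, 1, 1, 1, 0); (0, 0, 0, 3, 0); (0, 0, 2, 0, 0))


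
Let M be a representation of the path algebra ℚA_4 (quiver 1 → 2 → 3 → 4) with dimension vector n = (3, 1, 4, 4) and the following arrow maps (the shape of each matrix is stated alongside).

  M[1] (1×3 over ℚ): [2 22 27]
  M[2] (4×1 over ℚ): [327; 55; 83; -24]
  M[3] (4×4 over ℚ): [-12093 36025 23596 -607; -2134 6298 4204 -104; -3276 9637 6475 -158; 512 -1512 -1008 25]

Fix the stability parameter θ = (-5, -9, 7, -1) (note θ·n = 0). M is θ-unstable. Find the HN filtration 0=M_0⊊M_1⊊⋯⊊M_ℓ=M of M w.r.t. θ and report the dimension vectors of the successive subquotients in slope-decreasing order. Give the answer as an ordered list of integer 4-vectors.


Barcode: M ≅ I[1,1]^2, I[1,3], I[3,4]^3, I[4,4]. HN layers by μ_θ (5 steps, strictly decreasing):
  μ^(1)=7; μ^(2)=3; μ^(3)=-1; μ^(4)=-5; μ^(5)=-7

((0, 0, 1, 0); (0, 0, 3, 3); (0, 0, 0, 1); (2, 0, 0, 0); (1, 1, 0, 0))
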